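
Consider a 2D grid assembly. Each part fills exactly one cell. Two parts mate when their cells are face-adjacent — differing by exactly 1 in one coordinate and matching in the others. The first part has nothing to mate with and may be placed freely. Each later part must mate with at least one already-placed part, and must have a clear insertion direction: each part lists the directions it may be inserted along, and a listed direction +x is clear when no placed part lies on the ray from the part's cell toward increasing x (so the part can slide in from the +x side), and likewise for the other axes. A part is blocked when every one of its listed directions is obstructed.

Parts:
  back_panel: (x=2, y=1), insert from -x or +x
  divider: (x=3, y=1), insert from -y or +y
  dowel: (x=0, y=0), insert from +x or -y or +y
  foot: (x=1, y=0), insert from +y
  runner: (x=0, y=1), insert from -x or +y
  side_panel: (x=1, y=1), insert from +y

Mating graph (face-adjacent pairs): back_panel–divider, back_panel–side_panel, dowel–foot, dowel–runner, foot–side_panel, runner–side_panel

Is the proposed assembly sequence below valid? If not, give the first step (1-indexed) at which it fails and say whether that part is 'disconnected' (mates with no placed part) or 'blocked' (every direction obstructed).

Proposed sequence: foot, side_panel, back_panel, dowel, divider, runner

Valid

1. foot@(1, 0) [+y clear] — {foot}
2. side_panel@(1, 1) [+y clear] — {foot, side_panel}
3. back_panel@(2, 1) [+x clear] — {back_panel, foot, side_panel}
4. dowel@(0, 0) [-y clear] — {back_panel, dowel, foot, side_panel}
5. divider@(3, 1) [-y clear] — {back_panel, divider, dowel, foot, side_panel}
6. runner@(0, 1) [-x clear] — {back_panel, divider, dowel, foot, runner, side_panel}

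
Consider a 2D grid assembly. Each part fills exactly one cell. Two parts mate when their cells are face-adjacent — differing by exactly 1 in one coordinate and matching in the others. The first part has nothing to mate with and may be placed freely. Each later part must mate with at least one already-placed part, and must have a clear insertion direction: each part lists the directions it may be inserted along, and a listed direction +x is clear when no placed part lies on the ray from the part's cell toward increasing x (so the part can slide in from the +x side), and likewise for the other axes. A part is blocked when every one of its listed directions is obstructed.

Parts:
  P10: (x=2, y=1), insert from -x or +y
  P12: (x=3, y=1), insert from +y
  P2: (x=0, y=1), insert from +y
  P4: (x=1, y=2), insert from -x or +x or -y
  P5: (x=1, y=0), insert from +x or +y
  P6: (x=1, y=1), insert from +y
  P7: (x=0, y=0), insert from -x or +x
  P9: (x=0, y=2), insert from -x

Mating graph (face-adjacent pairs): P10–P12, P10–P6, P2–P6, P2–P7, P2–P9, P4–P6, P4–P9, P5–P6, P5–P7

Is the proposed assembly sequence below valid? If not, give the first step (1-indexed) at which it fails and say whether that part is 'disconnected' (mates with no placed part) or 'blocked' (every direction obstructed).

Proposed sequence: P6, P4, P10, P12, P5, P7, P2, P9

Valid

1. P6@(1, 1) [+y clear] — {P6}
2. P4@(1, 2) [-x clear] — {P4, P6}
3. P10@(2, 1) [+y clear] — {P10, P4, P6}
4. P12@(3, 1) [+y clear] — {P10, P12, P4, P6}
5. P5@(1, 0) [+x clear] — {P10, P12, P4, P5, P6}
6. P7@(0, 0) [-x clear] — {P10, P12, P4, P5, P6, P7}
7. P2@(0, 1) [+y clear] — {P10, P12, P2, P4, P5, P6, P7}
8. P9@(0, 2) [-x clear] — {P10, P12, P2, P4, P5, P6, P7, P9}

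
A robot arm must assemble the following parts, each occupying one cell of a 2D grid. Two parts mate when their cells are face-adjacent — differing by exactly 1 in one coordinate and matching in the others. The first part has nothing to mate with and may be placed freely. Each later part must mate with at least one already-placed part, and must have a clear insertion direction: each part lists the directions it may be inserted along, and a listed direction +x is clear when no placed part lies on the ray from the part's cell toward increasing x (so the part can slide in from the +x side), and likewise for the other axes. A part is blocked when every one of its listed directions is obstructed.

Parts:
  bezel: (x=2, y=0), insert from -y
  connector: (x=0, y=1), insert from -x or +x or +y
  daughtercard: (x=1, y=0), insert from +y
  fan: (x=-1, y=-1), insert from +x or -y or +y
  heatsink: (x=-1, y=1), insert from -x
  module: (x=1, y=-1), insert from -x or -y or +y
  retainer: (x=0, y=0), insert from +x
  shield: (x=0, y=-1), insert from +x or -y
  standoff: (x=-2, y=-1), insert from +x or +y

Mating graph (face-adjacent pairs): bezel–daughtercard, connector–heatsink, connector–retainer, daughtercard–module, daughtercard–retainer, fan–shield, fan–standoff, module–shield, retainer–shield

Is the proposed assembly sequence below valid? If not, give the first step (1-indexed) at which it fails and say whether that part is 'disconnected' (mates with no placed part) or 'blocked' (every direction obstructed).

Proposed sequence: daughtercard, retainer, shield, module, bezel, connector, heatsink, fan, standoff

Invalid at step 2 (blocked)

1. daughtercard@(1, 0) [+y clear] — {daughtercard}
2. retainer@(0, 0) — +x all obstructed ⇒ blocked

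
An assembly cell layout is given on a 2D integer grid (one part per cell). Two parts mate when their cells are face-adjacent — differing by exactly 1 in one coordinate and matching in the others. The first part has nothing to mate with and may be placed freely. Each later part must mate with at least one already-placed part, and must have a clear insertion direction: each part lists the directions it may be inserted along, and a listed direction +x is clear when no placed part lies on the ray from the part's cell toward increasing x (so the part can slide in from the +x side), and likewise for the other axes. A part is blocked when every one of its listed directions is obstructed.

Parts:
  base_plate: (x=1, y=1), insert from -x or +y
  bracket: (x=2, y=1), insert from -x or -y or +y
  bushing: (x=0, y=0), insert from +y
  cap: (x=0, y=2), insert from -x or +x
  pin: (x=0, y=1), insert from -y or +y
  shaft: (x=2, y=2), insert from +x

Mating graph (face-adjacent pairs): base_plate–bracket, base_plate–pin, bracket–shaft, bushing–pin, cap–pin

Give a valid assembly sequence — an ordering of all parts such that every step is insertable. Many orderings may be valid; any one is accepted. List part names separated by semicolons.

1. bushing@(0, 0) [+y clear] — {bushing}
2. pin@(0, 1) [+y clear] — {bushing, pin}
3. base_plate@(1, 1) [+y clear] — {base_plate, bushing, pin}
4. bracket@(2, 1) [-y clear] — {base_plate, bracket, bushing, pin}
5. cap@(0, 2) [-x clear] — {base_plate, bracket, bushing, cap, pin}
6. shaft@(2, 2) [+x clear] — {base_plate, bracket, bushing, cap, pin, shaft}

bushing; pin; base_plate; bracket; cap; shaft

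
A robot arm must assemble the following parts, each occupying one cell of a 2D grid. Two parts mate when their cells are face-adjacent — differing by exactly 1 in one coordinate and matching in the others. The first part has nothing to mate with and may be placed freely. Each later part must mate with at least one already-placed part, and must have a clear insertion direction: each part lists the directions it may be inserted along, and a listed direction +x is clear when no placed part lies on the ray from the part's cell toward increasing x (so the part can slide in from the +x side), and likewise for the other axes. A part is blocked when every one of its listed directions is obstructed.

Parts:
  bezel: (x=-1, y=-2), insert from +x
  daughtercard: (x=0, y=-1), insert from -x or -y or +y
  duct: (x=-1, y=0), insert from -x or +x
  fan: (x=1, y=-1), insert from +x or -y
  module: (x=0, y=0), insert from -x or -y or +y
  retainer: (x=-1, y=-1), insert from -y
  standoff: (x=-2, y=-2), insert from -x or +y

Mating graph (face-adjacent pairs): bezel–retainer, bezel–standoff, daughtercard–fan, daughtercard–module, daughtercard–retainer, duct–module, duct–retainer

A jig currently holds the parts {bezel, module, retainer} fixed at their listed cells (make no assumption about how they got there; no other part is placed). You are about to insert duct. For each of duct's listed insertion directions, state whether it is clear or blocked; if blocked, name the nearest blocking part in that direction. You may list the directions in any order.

-x: ray from duct(-1, 0) has no placed part ⇒ clear
+x: nearest on ray is module@(0, 0) ⇒ blocked

+x: blocked by module; -x: clear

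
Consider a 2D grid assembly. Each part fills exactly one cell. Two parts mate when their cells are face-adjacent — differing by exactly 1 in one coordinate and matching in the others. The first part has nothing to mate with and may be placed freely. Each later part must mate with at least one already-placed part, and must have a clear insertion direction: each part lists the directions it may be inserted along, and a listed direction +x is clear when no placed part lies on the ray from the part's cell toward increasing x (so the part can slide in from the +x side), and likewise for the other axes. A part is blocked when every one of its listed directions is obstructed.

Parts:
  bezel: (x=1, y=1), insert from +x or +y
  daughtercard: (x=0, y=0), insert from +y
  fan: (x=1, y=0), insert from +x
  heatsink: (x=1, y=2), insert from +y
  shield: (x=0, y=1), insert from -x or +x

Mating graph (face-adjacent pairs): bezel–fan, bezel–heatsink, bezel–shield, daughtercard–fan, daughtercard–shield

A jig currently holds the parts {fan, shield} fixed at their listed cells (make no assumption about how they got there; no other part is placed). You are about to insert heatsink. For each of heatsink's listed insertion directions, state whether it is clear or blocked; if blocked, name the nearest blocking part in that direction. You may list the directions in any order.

+y: clear

+y: ray from heatsink(1, 2) has no placed part ⇒ clear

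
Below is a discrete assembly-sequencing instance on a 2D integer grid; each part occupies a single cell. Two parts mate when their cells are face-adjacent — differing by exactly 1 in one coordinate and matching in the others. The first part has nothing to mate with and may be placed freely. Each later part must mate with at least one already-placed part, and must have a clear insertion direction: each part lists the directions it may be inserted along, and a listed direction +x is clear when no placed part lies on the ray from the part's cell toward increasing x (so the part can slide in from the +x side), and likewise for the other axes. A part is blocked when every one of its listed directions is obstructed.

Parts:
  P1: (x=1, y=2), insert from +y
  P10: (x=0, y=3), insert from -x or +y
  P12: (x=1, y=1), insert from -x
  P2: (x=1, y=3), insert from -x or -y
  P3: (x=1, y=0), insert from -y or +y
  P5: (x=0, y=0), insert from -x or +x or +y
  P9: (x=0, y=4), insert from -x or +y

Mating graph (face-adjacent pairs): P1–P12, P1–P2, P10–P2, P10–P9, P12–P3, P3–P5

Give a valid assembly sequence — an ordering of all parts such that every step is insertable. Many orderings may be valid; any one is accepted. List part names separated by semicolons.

P12; P1; P3; P5; P2; P10; P9

1. P12@(1, 1) [-x clear] — {P12}
2. P1@(1, 2) [+y clear] — {P1, P12}
3. P3@(1, 0) [-y clear] — {P1, P12, P3}
4. P5@(0, 0) [-x clear] — {P1, P12, P3, P5}
5. P2@(1, 3) [-x clear] — {P1, P12, P2, P3, P5}
6. P10@(0, 3) [-x clear] — {P1, P10, P12, P2, P3, P5}
7. P9@(0, 4) [-x clear] — {P1, P10, P12, P2, P3, P5, P9}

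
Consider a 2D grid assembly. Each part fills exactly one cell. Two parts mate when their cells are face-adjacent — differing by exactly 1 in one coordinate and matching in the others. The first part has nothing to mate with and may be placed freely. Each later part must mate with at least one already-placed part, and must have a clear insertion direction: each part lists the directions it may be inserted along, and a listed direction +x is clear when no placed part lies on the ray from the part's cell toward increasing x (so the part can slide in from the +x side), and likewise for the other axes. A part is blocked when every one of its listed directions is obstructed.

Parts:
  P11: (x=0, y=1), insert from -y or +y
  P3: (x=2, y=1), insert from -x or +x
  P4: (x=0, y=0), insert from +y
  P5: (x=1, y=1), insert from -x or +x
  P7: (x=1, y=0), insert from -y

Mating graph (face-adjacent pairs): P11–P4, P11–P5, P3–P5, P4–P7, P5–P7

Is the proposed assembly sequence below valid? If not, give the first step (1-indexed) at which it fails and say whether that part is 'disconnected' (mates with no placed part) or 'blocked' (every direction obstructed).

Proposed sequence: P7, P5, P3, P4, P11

Valid

1. P7@(1, 0) [-y clear] — {P7}
2. P5@(1, 1) [-x clear] — {P5, P7}
3. P3@(2, 1) [+x clear] — {P3, P5, P7}
4. P4@(0, 0) [+y clear] — {P3, P4, P5, P7}
5. P11@(0, 1) [+y clear] — {P11, P3, P4, P5, P7}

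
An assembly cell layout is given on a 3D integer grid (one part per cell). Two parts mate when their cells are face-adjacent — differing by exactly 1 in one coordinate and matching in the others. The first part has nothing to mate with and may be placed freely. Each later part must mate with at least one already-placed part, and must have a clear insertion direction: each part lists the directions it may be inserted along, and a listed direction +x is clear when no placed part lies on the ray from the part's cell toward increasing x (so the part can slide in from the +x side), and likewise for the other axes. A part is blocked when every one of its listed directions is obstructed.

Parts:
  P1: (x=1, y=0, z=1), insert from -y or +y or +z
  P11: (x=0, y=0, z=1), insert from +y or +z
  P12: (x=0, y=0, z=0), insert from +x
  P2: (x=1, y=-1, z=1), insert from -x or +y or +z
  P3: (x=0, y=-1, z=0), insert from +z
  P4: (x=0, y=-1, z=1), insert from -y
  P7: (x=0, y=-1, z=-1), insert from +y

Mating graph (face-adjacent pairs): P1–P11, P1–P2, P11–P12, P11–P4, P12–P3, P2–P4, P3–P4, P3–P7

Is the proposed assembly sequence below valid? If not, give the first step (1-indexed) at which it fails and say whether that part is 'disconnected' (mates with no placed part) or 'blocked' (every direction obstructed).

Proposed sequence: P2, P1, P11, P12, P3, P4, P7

Valid

1. P2@(1, -1, 1) [-x clear] — {P2}
2. P1@(1, 0, 1) [+y clear] — {P1, P2}
3. P11@(0, 0, 1) [+y clear] — {P1, P11, P2}
4. P12@(0, 0, 0) [+x clear] — {P1, P11, P12, P2}
5. P3@(0, -1, 0) [+z clear] — {P1, P11, P12, P2, P3}
6. P4@(0, -1, 1) [-y clear] — {P1, P11, P12, P2, P3, P4}
7. P7@(0, -1, -1) [+y clear] — {P1, P11, P12, P2, P3, P4, P7}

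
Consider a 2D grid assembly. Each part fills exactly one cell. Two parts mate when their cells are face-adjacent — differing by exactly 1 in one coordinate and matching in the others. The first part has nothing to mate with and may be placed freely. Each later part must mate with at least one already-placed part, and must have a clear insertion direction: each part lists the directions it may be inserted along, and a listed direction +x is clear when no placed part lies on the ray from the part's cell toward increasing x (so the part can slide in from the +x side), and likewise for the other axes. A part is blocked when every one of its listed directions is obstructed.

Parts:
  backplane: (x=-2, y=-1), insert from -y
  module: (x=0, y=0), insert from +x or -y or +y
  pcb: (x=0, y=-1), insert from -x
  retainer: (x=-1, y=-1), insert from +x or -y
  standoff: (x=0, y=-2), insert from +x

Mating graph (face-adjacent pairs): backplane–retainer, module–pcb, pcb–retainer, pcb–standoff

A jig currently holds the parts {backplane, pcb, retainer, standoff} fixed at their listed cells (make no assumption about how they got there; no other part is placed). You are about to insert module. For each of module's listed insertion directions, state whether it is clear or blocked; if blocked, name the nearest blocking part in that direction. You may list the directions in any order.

+x: clear; +y: clear; -y: blocked by pcb

+x: ray from module(0, 0) has no placed part ⇒ clear
-y: nearest on ray is pcb@(0, -1) ⇒ blocked
+y: ray from module(0, 0) has no placed part ⇒ clear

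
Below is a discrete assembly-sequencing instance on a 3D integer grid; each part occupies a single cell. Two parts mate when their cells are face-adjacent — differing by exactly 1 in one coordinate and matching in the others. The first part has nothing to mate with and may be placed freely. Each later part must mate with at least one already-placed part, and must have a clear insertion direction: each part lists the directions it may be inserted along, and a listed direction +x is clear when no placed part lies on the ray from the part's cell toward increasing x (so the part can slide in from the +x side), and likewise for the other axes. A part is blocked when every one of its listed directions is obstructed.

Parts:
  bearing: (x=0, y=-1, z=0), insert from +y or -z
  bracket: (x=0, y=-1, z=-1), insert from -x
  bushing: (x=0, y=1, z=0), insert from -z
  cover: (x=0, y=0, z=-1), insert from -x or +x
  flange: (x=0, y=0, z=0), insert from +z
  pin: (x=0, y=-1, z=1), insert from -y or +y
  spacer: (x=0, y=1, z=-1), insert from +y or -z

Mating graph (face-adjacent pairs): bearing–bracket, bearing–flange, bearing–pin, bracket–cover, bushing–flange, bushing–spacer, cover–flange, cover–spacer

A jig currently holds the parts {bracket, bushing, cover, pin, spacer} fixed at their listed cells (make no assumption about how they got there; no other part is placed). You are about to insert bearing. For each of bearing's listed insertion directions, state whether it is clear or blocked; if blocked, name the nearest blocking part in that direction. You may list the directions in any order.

+y: blocked by bushing; -z: blocked by bracket

+y: nearest on ray is bushing@(0, 1, 0) ⇒ blocked
-z: nearest on ray is bracket@(0, -1, -1) ⇒ blocked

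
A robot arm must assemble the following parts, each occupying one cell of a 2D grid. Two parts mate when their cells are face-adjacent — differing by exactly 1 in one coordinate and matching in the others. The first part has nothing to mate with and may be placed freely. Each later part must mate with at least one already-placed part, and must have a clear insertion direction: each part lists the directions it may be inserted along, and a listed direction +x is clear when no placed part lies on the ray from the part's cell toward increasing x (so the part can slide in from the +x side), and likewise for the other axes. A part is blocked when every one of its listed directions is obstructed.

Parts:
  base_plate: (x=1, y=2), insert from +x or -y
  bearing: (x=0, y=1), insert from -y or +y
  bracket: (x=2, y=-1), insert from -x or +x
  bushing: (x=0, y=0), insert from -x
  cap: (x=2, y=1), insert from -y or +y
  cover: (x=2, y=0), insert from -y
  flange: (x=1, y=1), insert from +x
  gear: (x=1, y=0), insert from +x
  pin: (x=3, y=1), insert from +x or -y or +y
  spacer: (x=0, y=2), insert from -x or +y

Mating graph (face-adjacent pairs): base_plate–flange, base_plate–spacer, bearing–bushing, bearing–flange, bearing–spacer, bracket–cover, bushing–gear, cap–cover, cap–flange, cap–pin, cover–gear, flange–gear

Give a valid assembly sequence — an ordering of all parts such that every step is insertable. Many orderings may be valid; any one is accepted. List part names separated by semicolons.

1. gear@(1, 0) [+x clear] — {gear}
2. flange@(1, 1) [+x clear] — {flange, gear}
3. cover@(2, 0) [-y clear] — {cover, flange, gear}
4. bushing@(0, 0) [-x clear] — {bushing, cover, flange, gear}
5. cap@(2, 1) [+y clear] — {bushing, cap, cover, flange, gear}
6. pin@(3, 1) [+x clear] — {bushing, cap, cover, flange, gear, pin}
7. bearing@(0, 1) [+y clear] — {bearing, bushing, cap, cover, flange, gear, pin}
8. bracket@(2, -1) [-x clear] — {bearing, bracket, bushing, cap, cover, flange, gear, pin}
9. spacer@(0, 2) [-x clear] — {bearing, bracket, bushing, cap, cover, flange, gear, pin, spacer}
10. base_plate@(1, 2) [+x clear] — {base_plate, bearing, bracket, bushing, cap, cover, flange, gear, pin, spacer}

gear; flange; cover; bushing; cap; pin; bearing; bracket; spacer; base_plate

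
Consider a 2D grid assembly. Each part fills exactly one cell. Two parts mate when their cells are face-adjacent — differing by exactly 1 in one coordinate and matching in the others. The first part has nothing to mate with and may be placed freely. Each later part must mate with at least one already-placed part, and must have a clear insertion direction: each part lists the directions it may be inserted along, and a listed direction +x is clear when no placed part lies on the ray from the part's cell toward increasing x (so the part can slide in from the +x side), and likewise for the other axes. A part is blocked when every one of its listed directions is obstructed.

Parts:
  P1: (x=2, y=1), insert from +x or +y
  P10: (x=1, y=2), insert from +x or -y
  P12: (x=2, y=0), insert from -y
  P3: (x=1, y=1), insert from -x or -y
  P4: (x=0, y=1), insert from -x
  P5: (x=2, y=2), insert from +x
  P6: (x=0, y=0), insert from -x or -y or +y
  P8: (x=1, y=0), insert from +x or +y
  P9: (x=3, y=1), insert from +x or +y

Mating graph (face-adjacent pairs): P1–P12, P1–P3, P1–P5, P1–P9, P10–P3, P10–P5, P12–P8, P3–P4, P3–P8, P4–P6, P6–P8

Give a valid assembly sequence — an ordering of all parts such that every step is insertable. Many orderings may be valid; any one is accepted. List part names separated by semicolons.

1. P6@(0, 0) [-x clear] — {P6}
2. P4@(0, 1) [-x clear] — {P4, P6}
3. P3@(1, 1) [-y clear] — {P3, P4, P6}
4. P10@(1, 2) [+x clear] — {P10, P3, P4, P6}
5. P1@(2, 1) [+x clear] — {P1, P10, P3, P4, P6}
6. P9@(3, 1) [+x clear] — {P1, P10, P3, P4, P6, P9}
7. P5@(2, 2) [+x clear] — {P1, P10, P3, P4, P5, P6, P9}
8. P8@(1, 0) [+x clear] — {P1, P10, P3, P4, P5, P6, P8, P9}
9. P12@(2, 0) [-y clear] — {P1, P10, P12, P3, P4, P5, P6, P8, P9}

P6; P4; P3; P10; P1; P9; P5; P8; P12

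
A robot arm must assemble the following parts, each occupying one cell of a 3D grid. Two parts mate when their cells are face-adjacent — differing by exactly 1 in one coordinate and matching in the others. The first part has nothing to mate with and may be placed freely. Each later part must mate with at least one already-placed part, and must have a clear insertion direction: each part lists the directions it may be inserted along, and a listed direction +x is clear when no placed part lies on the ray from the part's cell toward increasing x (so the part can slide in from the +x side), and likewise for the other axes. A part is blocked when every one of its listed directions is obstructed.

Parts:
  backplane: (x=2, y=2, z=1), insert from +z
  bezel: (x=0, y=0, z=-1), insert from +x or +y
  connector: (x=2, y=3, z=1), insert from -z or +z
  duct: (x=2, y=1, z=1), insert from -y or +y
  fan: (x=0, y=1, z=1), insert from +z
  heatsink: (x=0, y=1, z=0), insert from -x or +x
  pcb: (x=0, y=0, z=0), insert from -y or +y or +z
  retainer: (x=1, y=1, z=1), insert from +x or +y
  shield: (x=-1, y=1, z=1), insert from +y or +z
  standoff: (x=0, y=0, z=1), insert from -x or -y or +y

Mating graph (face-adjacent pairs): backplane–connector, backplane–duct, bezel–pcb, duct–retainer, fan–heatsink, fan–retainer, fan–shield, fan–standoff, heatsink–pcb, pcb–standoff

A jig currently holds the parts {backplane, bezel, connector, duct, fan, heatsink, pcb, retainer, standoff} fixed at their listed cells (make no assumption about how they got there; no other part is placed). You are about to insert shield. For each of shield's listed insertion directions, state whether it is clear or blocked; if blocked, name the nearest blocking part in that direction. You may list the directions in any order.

+y: clear; +z: clear

+y: ray from shield(-1, 1, 1) has no placed part ⇒ clear
+z: ray from shield(-1, 1, 1) has no placed part ⇒ clear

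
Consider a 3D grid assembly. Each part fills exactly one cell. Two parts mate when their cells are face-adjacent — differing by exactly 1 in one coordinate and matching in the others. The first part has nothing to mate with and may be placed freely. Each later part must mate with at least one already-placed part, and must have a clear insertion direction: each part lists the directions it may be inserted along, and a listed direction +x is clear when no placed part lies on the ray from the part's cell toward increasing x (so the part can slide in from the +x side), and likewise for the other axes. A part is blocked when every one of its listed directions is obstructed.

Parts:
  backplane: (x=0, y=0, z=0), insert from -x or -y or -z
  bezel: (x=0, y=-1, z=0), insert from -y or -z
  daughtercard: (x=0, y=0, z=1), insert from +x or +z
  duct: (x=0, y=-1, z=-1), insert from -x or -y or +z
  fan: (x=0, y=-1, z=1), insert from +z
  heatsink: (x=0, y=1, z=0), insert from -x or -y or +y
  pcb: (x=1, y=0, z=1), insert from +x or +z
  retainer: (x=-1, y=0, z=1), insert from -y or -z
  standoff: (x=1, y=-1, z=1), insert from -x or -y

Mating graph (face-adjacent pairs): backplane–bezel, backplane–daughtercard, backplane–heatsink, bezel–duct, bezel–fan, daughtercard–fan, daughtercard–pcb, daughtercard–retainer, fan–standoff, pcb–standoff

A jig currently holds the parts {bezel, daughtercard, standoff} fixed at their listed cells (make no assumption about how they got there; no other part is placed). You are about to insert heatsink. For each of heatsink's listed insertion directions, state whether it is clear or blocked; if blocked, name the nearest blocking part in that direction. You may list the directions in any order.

+y: clear; -x: clear; -y: blocked by bezel

-x: ray from heatsink(0, 1, 0) has no placed part ⇒ clear
-y: nearest on ray is bezel@(0, -1, 0) ⇒ blocked
+y: ray from heatsink(0, 1, 0) has no placed part ⇒ clear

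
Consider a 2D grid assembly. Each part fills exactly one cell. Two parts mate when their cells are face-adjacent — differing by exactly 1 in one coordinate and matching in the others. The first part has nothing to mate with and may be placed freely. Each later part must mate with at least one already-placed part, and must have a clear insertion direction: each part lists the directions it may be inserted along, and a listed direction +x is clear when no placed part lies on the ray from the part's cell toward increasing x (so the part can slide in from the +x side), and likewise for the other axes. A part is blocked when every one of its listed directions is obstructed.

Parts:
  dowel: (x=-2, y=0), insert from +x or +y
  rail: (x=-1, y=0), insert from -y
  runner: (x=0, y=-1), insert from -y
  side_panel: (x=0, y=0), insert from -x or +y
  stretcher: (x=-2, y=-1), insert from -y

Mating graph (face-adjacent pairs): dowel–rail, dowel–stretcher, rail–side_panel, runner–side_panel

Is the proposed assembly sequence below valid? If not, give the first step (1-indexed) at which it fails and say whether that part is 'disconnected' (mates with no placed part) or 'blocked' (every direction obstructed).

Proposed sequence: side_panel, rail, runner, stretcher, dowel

1. side_panel@(0, 0) [-x clear] — {side_panel}
2. rail@(-1, 0) [-y clear] — {rail, side_panel}
3. runner@(0, -1) [-y clear] — {rail, runner, side_panel}
4. stretcher@(-2, -1) — no placed neighbour ⇒ disconnected

Invalid at step 4 (disconnected)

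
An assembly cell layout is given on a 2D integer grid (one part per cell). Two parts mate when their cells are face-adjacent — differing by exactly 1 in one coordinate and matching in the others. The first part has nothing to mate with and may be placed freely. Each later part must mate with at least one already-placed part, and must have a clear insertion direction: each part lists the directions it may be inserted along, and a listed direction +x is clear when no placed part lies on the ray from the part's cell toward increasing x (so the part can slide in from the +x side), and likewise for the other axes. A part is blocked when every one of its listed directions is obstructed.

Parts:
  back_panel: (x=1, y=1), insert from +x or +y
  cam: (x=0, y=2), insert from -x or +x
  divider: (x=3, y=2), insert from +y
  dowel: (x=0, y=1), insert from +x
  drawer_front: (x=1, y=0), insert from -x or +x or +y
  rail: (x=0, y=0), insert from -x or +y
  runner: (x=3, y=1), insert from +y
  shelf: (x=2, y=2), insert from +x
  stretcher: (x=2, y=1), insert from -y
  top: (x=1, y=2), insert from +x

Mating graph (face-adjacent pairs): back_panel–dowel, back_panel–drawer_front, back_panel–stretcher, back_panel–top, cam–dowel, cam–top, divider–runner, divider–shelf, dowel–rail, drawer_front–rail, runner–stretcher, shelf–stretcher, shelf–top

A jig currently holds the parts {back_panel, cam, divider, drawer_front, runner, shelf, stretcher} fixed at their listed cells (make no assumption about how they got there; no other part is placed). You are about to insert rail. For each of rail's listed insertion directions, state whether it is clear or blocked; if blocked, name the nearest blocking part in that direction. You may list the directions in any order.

+y: blocked by cam; -x: clear

-x: ray from rail(0, 0) has no placed part ⇒ clear
+y: nearest on ray is cam@(0, 2) ⇒ blocked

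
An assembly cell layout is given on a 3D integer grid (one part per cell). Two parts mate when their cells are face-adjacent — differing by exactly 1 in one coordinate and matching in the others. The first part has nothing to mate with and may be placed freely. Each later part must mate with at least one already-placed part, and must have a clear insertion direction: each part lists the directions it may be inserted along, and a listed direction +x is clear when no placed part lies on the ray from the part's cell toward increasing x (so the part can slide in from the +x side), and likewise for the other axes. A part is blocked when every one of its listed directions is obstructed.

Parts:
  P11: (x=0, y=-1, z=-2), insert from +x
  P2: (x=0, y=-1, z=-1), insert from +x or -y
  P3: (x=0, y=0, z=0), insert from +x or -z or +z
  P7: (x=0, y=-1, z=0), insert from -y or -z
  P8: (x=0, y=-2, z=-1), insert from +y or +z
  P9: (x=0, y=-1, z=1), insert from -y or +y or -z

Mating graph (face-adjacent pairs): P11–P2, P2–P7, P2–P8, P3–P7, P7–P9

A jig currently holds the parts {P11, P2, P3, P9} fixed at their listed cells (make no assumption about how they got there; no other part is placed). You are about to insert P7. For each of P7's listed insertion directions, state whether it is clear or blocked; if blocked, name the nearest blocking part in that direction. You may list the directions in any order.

-y: ray from P7(0, -1, 0) has no placed part ⇒ clear
-z: nearest on ray is P2@(0, -1, -1) ⇒ blocked

-y: clear; -z: blocked by P2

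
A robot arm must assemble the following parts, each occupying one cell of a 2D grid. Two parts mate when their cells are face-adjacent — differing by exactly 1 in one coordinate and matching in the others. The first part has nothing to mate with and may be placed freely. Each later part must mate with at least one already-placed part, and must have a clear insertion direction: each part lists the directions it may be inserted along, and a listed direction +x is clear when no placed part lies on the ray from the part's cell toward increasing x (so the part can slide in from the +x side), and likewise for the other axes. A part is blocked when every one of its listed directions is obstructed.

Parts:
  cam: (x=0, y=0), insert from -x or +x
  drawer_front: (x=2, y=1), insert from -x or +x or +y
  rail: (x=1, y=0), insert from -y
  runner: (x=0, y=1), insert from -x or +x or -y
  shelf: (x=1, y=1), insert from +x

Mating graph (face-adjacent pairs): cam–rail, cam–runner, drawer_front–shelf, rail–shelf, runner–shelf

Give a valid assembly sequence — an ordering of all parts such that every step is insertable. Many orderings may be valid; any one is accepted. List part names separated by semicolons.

1. runner@(0, 1) [-x clear] — {runner}
2. shelf@(1, 1) [+x clear] — {runner, shelf}
3. drawer_front@(2, 1) [+x clear] — {drawer_front, runner, shelf}
4. rail@(1, 0) [-y clear] — {drawer_front, rail, runner, shelf}
5. cam@(0, 0) [-x clear] — {cam, drawer_front, rail, runner, shelf}

runner; shelf; drawer_front; rail; cam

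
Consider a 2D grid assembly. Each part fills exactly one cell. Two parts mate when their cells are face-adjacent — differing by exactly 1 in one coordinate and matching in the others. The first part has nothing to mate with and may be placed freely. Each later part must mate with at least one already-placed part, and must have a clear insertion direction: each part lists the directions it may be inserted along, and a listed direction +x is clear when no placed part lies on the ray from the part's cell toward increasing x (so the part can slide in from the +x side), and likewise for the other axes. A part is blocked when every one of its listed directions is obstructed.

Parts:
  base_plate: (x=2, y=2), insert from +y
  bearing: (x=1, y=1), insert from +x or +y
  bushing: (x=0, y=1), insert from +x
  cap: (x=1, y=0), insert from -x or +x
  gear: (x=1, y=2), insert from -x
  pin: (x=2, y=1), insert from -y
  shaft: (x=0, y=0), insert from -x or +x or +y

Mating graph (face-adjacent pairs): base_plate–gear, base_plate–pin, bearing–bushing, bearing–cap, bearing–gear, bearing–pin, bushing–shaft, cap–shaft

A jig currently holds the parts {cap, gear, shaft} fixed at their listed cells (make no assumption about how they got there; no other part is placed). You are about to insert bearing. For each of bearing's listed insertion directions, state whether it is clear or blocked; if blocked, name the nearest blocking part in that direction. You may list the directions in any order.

+x: ray from bearing(1, 1) has no placed part ⇒ clear
+y: nearest on ray is gear@(1, 2) ⇒ blocked

+x: clear; +y: blocked by gear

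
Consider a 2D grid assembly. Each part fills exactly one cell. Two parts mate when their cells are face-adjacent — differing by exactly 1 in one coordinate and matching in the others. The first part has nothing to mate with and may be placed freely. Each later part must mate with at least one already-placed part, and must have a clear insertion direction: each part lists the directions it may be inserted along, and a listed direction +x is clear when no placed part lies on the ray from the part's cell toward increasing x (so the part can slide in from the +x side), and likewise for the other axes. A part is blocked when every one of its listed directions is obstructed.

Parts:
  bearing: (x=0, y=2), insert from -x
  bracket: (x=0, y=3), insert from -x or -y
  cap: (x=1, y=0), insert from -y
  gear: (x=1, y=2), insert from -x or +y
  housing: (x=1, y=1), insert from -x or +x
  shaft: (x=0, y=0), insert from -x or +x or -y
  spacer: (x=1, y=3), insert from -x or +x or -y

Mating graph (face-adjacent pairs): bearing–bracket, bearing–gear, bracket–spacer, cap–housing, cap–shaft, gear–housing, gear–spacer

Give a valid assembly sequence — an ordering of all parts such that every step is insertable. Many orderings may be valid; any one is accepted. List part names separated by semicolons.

1. shaft@(0, 0) [-x clear] — {shaft}
2. cap@(1, 0) [-y clear] — {cap, shaft}
3. housing@(1, 1) [-x clear] — {cap, housing, shaft}
4. gear@(1, 2) [-x clear] — {cap, gear, housing, shaft}
5. bearing@(0, 2) [-x clear] — {bearing, cap, gear, housing, shaft}
6. spacer@(1, 3) [-x clear] — {bearing, cap, gear, housing, shaft, spacer}
7. bracket@(0, 3) [-x clear] — {bearing, bracket, cap, gear, housing, shaft, spacer}

shaft; cap; housing; gear; bearing; spacer; bracket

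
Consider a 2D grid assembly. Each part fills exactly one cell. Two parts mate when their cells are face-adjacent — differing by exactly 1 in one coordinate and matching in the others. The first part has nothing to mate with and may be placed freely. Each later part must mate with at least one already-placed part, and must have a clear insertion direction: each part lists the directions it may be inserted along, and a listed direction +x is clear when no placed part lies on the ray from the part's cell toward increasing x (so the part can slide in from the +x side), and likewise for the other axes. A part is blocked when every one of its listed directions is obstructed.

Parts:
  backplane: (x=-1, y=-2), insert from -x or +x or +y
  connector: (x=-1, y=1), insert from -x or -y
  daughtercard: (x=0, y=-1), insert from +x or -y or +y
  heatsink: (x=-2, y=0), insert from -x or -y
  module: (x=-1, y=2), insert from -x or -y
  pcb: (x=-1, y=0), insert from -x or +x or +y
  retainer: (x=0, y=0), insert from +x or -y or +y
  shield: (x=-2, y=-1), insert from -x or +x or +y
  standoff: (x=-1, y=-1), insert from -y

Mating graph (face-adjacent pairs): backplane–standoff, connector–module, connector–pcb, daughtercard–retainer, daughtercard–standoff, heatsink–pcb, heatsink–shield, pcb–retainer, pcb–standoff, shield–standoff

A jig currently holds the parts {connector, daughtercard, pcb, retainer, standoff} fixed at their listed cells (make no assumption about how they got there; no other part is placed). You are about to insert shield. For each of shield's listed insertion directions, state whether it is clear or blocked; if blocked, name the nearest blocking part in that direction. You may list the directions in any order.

+x: blocked by standoff; +y: clear; -x: clear

-x: ray from shield(-2, -1) has no placed part ⇒ clear
+x: nearest on ray is standoff@(-1, -1) ⇒ blocked
+y: ray from shield(-2, -1) has no placed part ⇒ clear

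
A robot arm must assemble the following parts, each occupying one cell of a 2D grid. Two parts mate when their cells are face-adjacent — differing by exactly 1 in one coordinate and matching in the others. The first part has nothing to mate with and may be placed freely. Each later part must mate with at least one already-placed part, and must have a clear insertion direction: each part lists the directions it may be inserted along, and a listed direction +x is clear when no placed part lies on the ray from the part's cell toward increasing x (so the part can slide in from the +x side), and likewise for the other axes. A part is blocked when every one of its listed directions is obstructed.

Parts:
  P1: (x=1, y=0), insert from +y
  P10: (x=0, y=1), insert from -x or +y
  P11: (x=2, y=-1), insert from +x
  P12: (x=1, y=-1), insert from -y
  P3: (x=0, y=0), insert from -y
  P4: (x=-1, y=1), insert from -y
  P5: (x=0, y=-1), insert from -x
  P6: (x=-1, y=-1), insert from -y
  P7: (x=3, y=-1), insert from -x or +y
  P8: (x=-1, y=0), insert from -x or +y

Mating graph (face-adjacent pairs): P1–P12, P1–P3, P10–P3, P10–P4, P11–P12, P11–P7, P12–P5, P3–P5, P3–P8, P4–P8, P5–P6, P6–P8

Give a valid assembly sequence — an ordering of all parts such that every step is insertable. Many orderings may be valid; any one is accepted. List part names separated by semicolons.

1. P4@(-1, 1) [-y clear] — {P4}
2. P8@(-1, 0) [-x clear] — {P4, P8}
3. P3@(0, 0) [-y clear] — {P3, P4, P8}
4. P5@(0, -1) [-x clear] — {P3, P4, P5, P8}
5. P6@(-1, -1) [-y clear] — {P3, P4, P5, P6, P8}
6. P10@(0, 1) [+y clear] — {P10, P3, P4, P5, P6, P8}
7. P12@(1, -1) [-y clear] — {P10, P12, P3, P4, P5, P6, P8}
8. P11@(2, -1) [+x clear] — {P10, P11, P12, P3, P4, P5, P6, P8}
9. P7@(3, -1) [+y clear] — {P10, P11, P12, P3, P4, P5, P6, P7, P8}
10. P1@(1, 0) [+y clear] — {P1, P10, P11, P12, P3, P4, P5, P6, P7, P8}

P4; P8; P3; P5; P6; P10; P12; P11; P7; P1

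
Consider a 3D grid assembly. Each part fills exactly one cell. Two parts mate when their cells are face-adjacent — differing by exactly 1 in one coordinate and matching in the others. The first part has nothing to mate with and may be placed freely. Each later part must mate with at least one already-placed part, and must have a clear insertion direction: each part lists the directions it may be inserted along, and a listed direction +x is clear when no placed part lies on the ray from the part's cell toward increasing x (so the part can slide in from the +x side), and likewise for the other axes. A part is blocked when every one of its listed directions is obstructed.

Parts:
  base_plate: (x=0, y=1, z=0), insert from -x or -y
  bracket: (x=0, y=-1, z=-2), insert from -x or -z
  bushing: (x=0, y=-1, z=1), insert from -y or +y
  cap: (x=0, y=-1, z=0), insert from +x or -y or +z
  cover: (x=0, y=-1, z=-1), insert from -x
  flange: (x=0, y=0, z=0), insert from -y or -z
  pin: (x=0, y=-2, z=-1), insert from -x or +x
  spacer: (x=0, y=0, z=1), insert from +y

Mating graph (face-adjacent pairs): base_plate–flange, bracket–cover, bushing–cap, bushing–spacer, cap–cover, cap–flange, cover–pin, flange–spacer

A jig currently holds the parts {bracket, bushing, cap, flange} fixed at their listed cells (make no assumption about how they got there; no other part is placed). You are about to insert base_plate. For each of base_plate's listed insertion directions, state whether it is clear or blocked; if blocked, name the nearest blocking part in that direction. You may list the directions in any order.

-x: clear; -y: blocked by flange

-x: ray from base_plate(0, 1, 0) has no placed part ⇒ clear
-y: nearest on ray is flange@(0, 0, 0) ⇒ blocked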